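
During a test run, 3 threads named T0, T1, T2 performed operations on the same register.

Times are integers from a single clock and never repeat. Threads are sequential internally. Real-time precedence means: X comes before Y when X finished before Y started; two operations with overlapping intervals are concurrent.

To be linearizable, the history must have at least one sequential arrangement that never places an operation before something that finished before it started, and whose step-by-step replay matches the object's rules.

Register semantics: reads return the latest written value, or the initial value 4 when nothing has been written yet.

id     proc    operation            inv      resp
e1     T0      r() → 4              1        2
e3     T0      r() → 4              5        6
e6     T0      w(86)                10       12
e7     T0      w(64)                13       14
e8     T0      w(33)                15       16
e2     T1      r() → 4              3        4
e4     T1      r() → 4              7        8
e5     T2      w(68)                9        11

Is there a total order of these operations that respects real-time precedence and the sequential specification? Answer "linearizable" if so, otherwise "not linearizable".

linearizable

a witness: e1, e2, e3, e4, e5, e6, e7, e8
step 1: e1 r() → 4 — value 4
step 2: e2 r() → 4 — value 4
step 3: e3 r() → 4 — value 4
step 4: e4 r() → 4 — value 4
step 5: e5 w(68) — value 68
step 6: e6 w(86) — value 86
step 7: e7 w(64) — value 64
step 8: e8 w(33) — value 33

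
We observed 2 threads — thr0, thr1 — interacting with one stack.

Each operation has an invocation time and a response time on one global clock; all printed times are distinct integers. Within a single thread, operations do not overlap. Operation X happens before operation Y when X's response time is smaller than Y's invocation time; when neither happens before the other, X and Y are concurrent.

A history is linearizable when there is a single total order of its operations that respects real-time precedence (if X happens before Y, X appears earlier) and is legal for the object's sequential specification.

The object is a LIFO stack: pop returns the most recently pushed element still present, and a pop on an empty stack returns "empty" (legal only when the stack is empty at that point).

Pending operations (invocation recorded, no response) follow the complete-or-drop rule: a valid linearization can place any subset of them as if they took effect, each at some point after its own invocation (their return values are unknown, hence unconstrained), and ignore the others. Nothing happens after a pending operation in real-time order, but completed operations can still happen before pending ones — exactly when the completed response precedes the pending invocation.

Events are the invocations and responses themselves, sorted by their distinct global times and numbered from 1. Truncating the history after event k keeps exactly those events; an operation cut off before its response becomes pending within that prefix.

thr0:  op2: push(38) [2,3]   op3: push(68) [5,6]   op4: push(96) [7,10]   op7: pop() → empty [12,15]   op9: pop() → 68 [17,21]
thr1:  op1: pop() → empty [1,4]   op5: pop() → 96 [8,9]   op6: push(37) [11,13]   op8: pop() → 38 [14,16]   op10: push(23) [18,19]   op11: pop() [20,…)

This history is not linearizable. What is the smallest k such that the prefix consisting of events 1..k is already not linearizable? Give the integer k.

15

events 1..14 are linearizable; a witness order is op1, op2, op3, op4, op5, op6:
step 1: op1 pop() → empty — stack <>
step 2: op2 push(38) — stack <38>
step 3: op3 push(68) — stack <38,68>
step 4: op4 push(96) — stack <38,68,96>
step 5: op5 pop() → 96 — stack <38,68>
step 6: op6 push(37) — stack <38,68,37>
include event 15 — op7 responding at 15 — and every candidate order breaks
include/drop combinations of the 1 pending operation (op8) were all tried; none helps
e.g. op1, op2, op3, op4, op5, op6, op7 (pending dropped): illegal at step 7, since op7 pop() → empty cannot apply there
e.g. op1, op2, op3, op4, op5, op7, op6 (pending dropped): illegal at step 6, since op7 pop() → empty cannot apply there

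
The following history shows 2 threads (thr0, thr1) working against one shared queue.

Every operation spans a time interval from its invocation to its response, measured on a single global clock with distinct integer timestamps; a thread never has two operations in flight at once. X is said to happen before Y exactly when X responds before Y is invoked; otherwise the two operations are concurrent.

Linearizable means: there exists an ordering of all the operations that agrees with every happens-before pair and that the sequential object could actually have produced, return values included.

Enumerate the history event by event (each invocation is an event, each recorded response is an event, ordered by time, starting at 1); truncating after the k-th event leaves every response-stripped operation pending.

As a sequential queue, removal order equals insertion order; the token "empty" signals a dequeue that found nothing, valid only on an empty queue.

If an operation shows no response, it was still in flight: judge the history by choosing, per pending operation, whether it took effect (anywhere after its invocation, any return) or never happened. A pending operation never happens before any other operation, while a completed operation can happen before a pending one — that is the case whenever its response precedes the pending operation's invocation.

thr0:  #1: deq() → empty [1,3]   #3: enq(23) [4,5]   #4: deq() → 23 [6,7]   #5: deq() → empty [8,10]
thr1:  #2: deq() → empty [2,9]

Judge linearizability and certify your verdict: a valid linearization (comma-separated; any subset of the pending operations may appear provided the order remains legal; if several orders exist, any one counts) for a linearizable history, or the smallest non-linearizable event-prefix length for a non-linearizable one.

1. #1 deq() → empty, leaving queue <>
2. #2 deq() → empty, leaving queue <>
3. #3 enq(23), leaving queue <23>
4. #4 deq() → 23, leaving queue <>
5. #5 deq() → empty, leaving queue <>

linearizable — witness: #1, #2, #3, #4, #5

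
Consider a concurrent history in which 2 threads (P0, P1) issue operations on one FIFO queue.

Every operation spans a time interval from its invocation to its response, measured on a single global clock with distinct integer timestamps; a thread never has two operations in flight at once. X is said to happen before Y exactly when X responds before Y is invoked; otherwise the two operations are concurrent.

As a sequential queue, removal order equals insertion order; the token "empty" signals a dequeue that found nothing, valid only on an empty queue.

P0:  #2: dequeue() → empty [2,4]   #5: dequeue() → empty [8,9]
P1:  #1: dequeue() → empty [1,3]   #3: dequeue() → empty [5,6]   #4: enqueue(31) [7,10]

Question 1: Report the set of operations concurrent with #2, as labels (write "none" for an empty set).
Answer: #1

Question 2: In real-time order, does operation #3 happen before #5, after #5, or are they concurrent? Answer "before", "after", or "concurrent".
Answer: before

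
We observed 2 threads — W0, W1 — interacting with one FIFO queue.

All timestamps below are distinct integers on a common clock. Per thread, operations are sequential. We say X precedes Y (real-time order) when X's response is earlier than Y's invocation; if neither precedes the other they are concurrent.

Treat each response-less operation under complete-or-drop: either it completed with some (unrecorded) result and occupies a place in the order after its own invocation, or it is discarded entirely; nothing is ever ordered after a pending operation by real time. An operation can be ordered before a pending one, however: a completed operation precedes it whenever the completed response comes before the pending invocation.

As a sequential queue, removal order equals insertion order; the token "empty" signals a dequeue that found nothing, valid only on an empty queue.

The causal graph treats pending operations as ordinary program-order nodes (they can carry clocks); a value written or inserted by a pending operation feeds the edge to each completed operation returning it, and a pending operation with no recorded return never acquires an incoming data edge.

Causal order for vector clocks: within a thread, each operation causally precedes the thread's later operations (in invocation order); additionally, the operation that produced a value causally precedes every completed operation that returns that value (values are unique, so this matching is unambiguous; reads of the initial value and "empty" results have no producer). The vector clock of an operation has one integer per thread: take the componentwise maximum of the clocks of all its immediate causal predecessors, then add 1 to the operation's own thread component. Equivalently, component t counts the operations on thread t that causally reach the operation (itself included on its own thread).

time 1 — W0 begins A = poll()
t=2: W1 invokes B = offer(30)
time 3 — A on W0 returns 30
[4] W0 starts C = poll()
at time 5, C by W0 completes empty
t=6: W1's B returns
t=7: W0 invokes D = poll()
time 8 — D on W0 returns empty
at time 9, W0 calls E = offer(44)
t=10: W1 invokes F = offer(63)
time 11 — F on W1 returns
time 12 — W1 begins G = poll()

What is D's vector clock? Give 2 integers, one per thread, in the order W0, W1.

(3, 1)

B, invoked 2, has no incoming edges; only W1's bump applies → (0, 1)
VC(F, invoked at 10): max of VC(B)=(0, 1), then +1 on thread W1 → (0, 2)
VC(A, invoked at 1): max of VC(B)=(0, 1), then +1 on thread W0 → (1, 1)
VC(G, invoked at 12): max of VC(F)=(0, 2), then +1 on thread W1 → (0, 3)
VC(C, invoked at 4): max of VC(A)=(1, 1), then +1 on thread W0 → (2, 1)
VC(D, invoked at 7): max of VC(C)=(2, 1), then +1 on thread W0 → (3, 1)
VC(E, invoked at 9): max of VC(D)=(3, 1), then +1 on thread W0 → (4, 1)
target: VC(D) = (3, 1)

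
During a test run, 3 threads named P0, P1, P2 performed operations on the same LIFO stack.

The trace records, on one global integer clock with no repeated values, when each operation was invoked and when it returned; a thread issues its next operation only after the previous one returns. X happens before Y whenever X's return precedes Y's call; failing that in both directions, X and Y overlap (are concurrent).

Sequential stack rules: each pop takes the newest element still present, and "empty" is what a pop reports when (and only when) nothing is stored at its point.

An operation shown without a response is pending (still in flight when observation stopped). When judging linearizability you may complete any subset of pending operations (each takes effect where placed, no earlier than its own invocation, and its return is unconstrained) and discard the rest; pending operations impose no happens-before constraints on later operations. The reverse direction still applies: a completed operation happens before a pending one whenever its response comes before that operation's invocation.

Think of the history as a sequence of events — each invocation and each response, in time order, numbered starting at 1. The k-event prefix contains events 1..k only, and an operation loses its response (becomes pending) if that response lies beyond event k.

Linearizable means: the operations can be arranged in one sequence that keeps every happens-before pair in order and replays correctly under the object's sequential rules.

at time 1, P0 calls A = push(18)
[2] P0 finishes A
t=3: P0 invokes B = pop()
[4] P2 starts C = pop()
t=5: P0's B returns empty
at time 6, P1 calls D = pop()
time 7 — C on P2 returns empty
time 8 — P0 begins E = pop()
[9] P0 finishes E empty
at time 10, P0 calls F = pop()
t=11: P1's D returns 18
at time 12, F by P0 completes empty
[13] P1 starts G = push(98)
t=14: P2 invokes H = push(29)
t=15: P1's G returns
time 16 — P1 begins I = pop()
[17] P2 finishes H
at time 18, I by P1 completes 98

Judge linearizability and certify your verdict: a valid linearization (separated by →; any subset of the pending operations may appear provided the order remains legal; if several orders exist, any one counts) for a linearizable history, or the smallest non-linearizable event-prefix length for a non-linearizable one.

not linearizable — minimal violating prefix: 7 events

the violation lands at event 7, C's response at time 7: events 1..6 linearize, events 1..7 do not
every one of the 2 real-time-consistent orders over 3 completed LIFO stack ops fails the sequential spec
no escape via the 1 pending operation (D): every completion choice fails
one such order, A, B, C (pending dropped), breaks at step 2 where B pop() → empty is illegal
one such order, A, C, B (pending dropped), breaks at step 2 where C pop() → empty is illegal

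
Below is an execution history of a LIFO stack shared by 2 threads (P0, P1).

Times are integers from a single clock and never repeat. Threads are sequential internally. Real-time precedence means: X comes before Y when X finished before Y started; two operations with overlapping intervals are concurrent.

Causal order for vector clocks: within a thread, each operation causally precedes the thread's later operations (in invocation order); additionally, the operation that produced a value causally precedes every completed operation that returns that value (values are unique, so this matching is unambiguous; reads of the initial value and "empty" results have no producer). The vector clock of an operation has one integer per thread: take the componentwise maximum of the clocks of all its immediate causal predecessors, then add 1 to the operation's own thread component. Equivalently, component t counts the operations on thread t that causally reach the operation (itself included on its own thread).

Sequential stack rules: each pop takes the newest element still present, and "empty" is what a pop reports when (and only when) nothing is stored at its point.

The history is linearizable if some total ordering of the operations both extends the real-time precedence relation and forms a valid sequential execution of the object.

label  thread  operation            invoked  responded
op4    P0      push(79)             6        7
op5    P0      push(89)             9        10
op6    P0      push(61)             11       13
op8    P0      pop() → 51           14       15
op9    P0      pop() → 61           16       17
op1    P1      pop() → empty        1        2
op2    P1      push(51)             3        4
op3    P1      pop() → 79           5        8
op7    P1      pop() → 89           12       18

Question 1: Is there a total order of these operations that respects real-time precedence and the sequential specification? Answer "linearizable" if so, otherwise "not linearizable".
not linearizable

events 1..14 are fine; event 15 — the response of op8 at time 15 — makes the prefix non-linearizable
2 orders of the 7 completed LIFO stack ops respect real time; none is legal
including or dropping the 1 pending operation (op7) in any combination fails
for example op1, op2, op3, op4, op5, op6, op8 (pending dropped) fails at step 3: op3 pop() → 79 is not legal there
for example op1, op2, op4, op3, op5, op6, op8 (pending dropped) fails at step 7: op8 pop() → 51 is not legal there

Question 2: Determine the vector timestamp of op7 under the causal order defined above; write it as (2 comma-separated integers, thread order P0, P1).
Answer: (2, 4)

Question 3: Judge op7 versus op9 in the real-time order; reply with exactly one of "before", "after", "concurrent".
Answer: concurrent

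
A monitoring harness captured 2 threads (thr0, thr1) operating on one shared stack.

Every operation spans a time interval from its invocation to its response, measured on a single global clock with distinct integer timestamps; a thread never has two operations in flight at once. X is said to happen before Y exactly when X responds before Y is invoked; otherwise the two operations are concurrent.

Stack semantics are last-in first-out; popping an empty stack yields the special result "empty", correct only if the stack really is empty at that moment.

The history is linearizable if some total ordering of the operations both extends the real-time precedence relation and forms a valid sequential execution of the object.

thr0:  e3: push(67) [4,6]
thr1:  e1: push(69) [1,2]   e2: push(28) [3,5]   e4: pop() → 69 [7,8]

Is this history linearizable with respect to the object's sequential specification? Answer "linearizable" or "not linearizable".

not linearizable

through event 7 a valid linearization exists; event 8 (e4 responding at time 8) ends that
every one of the 2 real-time-consistent orders over 4 completed stack ops fails the sequential spec
one such order, e1, e2, e3, e4, breaks at step 4 where e4 pop() → 69 is illegal
one such order, e1, e3, e2, e4, breaks at step 4 where e4 pop() → 69 is illegal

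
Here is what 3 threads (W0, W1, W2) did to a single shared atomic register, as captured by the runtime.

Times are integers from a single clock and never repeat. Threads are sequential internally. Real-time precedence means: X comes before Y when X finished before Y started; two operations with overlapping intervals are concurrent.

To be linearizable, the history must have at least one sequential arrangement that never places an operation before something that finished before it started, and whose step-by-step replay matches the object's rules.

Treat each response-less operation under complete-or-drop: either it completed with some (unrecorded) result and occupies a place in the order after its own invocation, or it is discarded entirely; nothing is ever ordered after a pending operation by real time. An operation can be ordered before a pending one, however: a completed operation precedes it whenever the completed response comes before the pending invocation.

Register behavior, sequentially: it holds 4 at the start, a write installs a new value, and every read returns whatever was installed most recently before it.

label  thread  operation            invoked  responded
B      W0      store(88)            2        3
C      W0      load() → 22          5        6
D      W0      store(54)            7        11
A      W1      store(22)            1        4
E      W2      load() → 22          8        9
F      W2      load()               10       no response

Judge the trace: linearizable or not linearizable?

witness order: B, A, C, E, D
step 1: B store(88) — value 88
step 2: A store(22) — value 22
step 3: C load() → 22 — value 22
step 4: E load() → 22 — value 22
step 5: D store(54) — value 54

linearizable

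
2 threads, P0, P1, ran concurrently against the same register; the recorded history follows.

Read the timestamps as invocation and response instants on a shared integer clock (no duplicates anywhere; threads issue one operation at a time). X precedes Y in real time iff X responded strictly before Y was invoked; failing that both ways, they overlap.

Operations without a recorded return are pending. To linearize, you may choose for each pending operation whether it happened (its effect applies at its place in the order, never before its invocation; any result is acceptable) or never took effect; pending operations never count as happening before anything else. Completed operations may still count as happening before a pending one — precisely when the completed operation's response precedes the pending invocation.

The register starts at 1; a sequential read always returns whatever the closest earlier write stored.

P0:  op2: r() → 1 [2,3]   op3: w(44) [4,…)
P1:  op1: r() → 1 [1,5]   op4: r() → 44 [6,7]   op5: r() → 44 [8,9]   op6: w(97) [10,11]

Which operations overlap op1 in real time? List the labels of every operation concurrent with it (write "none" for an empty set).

op2, op3

op1 spans [1,5]; an op avoiding the whole window 1..5 is ordered, any other is concurrent
op2 [2,3]: concurrent
op3 [4,…): concurrent
op4 [6,7]: after
op5 [8,9]: after
op6 [10,11]: after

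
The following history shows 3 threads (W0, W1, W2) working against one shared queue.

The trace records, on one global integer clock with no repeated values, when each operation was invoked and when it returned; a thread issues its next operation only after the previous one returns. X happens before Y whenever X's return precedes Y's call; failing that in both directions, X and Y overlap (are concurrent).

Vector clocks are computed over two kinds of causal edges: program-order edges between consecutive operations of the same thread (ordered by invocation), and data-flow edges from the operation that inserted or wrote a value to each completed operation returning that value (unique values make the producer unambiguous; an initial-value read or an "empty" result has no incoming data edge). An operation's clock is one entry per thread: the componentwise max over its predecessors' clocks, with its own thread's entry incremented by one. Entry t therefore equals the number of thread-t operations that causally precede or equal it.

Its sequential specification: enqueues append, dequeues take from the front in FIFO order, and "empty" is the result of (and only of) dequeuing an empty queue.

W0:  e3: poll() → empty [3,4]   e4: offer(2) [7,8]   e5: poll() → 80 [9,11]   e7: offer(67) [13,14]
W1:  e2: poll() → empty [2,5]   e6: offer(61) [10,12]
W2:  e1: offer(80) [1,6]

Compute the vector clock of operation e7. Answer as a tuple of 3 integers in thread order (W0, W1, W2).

(4, 0, 1)

VC(e1, invoked at 1): no causal predecessors; +1 on W2 → (0, 0, 1)
VC(e2, invoked at 2): no causal predecessors; +1 on W1 → (0, 1, 0)
VC(e3, invoked at 3): no causal predecessors; +1 on W0 → (1, 0, 0)
merge at e6 (invoked 10): VC(e2)=(0, 1, 0), own-thread bump on W1 → (0, 2, 0)
merge at e4 (invoked 7): VC(e3)=(1, 0, 0), own-thread bump on W0 → (2, 0, 0)
merge at e5 (invoked 9): VC(e1)=(0, 0, 1), VC(e4)=(2, 0, 0), own-thread bump on W0 → (3, 0, 1)
merge at e7 (invoked 13): VC(e5)=(3, 0, 1), own-thread bump on W0 → (4, 0, 1)
target: VC(e7) = (4, 0, 1)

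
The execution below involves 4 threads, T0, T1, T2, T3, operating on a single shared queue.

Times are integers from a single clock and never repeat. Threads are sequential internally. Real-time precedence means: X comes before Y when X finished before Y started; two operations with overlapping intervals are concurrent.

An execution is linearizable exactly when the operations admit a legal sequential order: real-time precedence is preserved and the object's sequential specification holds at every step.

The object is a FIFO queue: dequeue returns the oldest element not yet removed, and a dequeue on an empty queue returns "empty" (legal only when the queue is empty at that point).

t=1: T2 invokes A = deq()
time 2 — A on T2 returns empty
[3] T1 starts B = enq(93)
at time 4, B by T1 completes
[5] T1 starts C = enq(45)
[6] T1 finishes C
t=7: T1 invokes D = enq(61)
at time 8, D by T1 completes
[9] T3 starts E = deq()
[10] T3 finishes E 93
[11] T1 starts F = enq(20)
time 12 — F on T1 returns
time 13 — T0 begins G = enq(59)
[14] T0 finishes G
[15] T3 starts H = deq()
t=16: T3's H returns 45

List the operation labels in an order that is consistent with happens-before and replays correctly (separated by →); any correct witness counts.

1. A deq() → empty, leaving queue <>
2. B enq(93), leaving queue <93>
3. C enq(45), leaving queue <93,45>
4. D enq(61), leaving queue <93,45,61>
5. E deq() → 93, leaving queue <45,61>
6. F enq(20), leaving queue <45,61,20>
7. G enq(59), leaving queue <45,61,20,59>
8. H deq() → 45, leaving queue <61,20,59>

A → B → C → D → E → F → G → H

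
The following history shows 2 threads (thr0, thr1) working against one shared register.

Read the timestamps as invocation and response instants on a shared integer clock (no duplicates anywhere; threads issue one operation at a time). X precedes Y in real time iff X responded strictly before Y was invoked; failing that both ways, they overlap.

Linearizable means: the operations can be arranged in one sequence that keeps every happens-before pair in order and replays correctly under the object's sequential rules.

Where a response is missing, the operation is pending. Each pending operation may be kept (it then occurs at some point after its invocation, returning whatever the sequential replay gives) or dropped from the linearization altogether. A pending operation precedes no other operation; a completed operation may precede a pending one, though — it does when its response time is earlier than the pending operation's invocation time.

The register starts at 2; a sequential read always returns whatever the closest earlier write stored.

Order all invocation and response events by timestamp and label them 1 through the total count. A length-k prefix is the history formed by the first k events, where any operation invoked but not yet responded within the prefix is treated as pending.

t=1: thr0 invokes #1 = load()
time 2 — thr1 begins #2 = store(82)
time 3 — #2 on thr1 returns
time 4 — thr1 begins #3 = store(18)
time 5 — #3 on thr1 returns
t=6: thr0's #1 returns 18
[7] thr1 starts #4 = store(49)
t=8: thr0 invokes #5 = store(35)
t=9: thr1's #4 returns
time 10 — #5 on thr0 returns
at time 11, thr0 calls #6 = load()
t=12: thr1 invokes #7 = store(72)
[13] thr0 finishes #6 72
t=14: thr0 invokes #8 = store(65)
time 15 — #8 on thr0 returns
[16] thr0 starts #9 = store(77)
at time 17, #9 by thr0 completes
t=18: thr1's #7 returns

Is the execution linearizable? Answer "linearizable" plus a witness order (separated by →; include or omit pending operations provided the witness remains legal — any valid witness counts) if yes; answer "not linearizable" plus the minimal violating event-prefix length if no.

linearizable — witness: #2 → #3 → #1 → #4 → #5 → #7 → #6 → #8 → #9

step 1: #2 store(82) — value 82
step 2: #3 store(18) — value 18
step 3: #1 load() → 18 — value 18
step 4: #4 store(49) — value 49
step 5: #5 store(35) — value 35
step 6: #7 store(72) — value 72
step 7: #6 load() → 72 — value 72
step 8: #8 store(65) — value 65
step 9: #9 store(77) — value 77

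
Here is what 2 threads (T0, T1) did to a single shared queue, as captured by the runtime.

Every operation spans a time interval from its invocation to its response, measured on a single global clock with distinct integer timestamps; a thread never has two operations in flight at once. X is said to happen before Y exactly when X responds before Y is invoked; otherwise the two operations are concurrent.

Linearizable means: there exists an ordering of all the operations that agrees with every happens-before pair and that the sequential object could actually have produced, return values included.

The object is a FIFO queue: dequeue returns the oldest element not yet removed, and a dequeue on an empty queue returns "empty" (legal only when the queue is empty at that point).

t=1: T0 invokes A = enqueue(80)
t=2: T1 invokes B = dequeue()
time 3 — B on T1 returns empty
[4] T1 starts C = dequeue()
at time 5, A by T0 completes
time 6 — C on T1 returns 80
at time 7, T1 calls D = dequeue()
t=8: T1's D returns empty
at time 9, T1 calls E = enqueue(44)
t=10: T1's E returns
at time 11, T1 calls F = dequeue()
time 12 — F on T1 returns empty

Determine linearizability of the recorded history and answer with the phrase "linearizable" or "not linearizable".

through event 11 a valid linearization exists; event 12 (F responding at time 12) ends that
3 orders of the 6 completed queue ops respect real time; none is legal
for example A, B, C, D, E, F fails at step 2: B dequeue() → empty is not legal there
for example B, A, C, D, E, F fails at step 6: F dequeue() → empty is not legal there

not linearizable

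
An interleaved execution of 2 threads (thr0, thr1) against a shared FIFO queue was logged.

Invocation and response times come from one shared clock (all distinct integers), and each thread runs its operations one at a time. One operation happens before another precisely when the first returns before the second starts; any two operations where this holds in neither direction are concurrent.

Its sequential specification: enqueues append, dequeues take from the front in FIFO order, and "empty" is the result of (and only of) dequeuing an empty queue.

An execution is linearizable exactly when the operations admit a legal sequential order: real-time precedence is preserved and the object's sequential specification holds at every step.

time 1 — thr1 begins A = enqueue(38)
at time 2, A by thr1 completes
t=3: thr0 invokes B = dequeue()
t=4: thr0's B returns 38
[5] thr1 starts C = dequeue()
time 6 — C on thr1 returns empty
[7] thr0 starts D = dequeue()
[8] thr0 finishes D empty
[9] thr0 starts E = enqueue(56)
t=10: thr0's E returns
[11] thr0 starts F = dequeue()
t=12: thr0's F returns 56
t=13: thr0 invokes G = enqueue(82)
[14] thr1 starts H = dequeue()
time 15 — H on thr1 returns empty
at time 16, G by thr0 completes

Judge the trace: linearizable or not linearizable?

one valid linearization: A, B, C, D, E, F, H, G
step 1: A enqueue(38) — queue <38>
step 2: B dequeue() → 38 — queue <>
step 3: C dequeue() → empty — queue <>
step 4: D dequeue() → empty — queue <>
step 5: E enqueue(56) — queue <56>
step 6: F dequeue() → 56 — queue <>
step 7: H dequeue() → empty — queue <>
step 8: G enqueue(82) — queue <82>

linearizable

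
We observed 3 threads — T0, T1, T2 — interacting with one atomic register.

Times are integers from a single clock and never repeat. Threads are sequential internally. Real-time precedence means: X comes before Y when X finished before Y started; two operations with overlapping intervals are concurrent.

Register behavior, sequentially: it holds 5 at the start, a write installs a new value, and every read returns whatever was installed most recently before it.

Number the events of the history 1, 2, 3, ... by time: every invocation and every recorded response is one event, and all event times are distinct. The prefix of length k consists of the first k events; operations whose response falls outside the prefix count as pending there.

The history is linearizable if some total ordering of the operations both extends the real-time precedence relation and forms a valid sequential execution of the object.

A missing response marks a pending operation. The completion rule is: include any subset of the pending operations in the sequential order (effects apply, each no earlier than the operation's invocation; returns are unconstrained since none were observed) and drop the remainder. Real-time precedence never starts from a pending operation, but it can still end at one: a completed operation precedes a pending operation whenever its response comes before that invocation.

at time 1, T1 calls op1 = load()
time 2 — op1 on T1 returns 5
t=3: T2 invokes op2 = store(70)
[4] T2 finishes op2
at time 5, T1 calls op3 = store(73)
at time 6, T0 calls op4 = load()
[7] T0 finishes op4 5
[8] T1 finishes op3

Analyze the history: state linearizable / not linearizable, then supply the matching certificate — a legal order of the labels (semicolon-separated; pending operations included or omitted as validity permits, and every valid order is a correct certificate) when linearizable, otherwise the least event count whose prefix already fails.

cut after 6 events: linearizable; cut after 7 events (op4 responds, time 7): not linearizable
the completed operations (3 total) allow one real-time order; the atomic register replay rejects it
including or dropping the 1 pending operation (op3) in any combination fails
e.g. op1, op2, op4 (pending dropped): illegal at step 3, since op4 load() → 5 cannot apply there

not linearizable — minimal violating prefix: 7 events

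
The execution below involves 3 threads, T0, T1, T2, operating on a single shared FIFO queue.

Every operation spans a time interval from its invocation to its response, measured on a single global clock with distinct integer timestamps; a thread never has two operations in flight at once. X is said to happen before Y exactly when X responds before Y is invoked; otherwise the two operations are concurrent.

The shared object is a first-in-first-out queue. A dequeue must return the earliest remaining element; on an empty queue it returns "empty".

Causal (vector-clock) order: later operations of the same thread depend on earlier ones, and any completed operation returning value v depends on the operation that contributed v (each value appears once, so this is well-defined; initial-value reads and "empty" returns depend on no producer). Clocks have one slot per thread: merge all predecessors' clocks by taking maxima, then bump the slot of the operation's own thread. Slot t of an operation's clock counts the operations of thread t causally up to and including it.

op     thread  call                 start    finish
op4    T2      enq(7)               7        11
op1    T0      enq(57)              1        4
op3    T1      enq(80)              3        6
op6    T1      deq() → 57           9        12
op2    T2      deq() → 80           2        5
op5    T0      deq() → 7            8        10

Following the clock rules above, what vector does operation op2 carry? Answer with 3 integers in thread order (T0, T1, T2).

invoked at 3, op3 has no predecessors; its own T1 bump gives (0, 1, 0)
invoked at 1, op1 has no predecessors; its own T0 bump gives (1, 0, 0)
merge at op2 (invoked 2): VC(op3)=(0, 1, 0), own-thread bump on T2 → (0, 1, 1)
merge at op4 (invoked 7): VC(op2)=(0, 1, 1), own-thread bump on T2 → (0, 1, 2)
merge at op6 (invoked 9): VC(op1)=(1, 0, 0), VC(op3)=(0, 1, 0), own-thread bump on T1 → (1, 2, 0)
merge at op5 (invoked 8): VC(op1)=(1, 0, 0), VC(op4)=(0, 1, 2), own-thread bump on T0 → (2, 1, 2)
target: VC(op2) = (0, 1, 1)

(0, 1, 1)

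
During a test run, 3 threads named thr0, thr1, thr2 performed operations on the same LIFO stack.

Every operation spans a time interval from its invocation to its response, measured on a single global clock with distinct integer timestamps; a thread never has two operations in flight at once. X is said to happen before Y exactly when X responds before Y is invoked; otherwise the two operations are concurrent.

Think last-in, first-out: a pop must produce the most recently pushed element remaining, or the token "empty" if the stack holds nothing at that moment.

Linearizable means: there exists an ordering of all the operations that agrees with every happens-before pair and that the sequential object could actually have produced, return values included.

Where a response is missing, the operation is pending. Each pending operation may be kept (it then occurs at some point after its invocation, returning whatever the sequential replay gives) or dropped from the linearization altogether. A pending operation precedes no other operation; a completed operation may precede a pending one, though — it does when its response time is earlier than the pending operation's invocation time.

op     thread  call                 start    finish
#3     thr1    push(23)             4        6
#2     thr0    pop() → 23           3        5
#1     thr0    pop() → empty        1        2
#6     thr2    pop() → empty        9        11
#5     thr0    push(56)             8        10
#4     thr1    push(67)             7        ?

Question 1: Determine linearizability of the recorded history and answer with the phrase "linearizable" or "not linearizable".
a witness: #1, #3, #2, #6, #4, #5
step 1: #1 pop() → empty — stack <>
step 2: #3 push(23) — stack <23>
step 3: #2 pop() → 23 — stack <>
step 4: #6 pop() → empty — stack <>
step 5: #4 push(67) (pending, included) — stack <67>
step 6: #5 push(56) — stack <67,56>

linearizable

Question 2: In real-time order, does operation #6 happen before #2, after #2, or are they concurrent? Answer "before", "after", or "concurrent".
#6 spans [9,11], #2 spans [3,5]
resp(#2)=5 < inv(#6)=9

after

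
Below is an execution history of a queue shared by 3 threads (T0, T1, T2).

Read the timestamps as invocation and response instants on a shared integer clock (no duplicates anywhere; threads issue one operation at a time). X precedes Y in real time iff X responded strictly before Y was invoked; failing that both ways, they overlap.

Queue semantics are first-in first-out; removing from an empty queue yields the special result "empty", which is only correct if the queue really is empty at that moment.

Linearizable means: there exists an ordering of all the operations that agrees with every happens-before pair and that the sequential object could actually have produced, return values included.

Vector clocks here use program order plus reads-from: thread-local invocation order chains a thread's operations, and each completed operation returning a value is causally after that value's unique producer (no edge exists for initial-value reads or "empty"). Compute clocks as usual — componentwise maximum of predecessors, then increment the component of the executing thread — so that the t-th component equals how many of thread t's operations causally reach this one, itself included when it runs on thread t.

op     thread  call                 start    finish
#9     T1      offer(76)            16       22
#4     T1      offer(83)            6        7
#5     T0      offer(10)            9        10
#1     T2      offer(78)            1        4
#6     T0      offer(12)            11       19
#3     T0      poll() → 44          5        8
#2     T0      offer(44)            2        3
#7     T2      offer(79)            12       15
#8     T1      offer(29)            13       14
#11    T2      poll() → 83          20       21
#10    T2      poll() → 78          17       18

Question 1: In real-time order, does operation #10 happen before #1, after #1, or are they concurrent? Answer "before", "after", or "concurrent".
Answer: after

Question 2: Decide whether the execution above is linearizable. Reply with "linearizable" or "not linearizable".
linearizable

witness order: #2, #1, #3, #4, #5, #6, #7, #8, #9, #10, #11
after step 1 (#2 offer(44)): queue <44>
after step 2 (#1 offer(78)): queue <44,78>
after step 3 (#3 poll() → 44): queue <78>
after step 4 (#4 offer(83)): queue <78,83>
after step 5 (#5 offer(10)): queue <78,83,10>
after step 6 (#6 offer(12)): queue <78,83,10,12>
after step 7 (#7 offer(79)): queue <78,83,10,12,79>
after step 8 (#8 offer(29)): queue <78,83,10,12,79,29>
after step 9 (#9 offer(76)): queue <78,83,10,12,79,29,76>
after step 10 (#10 poll() → 78): queue <83,10,12,79,29,76>
after step 11 (#11 poll() → 83): queue <10,12,79,29,76>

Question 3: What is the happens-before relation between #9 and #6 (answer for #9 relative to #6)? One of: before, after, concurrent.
Answer: concurrent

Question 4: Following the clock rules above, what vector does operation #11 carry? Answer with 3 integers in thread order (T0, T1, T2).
Answer: (0, 1, 4)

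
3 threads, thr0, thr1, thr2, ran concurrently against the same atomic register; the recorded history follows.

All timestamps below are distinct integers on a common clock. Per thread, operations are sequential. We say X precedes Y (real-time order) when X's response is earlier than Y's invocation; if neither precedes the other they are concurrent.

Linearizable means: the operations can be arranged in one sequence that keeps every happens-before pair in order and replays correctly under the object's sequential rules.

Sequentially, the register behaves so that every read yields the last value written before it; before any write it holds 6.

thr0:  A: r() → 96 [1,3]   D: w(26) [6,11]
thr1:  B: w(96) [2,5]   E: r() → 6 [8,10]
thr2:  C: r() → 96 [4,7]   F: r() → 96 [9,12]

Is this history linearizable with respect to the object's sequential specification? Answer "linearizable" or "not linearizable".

already the first 10 events (up to E's response at time 10) admit no linearization; the first 9 still do
4 completed operations, 3 real-time-consistent orders — every atomic register replay fails
completion choices over the 2 pending operations (D, F) were checked; none helps
one such order, A, B, C, E (pending dropped), breaks at step 1 where A r() → 96 is illegal
one such order, A, C, B, E (pending dropped), breaks at step 1 where A r() → 96 is illegal

not linearizable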